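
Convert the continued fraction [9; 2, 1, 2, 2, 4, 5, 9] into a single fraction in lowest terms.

Start with 9.
5 + 1/(9/1) = 5 + 1/9 = 46/9
4 + 1/(46/9) = 4 + 9/46 = 193/46
2 + 1/(193/46) = 2 + 46/193 = 432/193
2 + 1/(432/193) = 2 + 193/432 = 1057/432
1 + 1/(1057/432) = 1 + 432/1057 = 1489/1057
2 + 1/(1489/1057) = 2 + 1057/1489 = 4035/1489
9 + 1/(4035/1489) = 9 + 1489/4035 = 37804/4035

37804/4035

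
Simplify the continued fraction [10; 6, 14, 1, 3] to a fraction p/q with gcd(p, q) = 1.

Build up convergents one term at a time:
a_0 = 10: 10/1
a_1 = 6: 61/6
a_2 = 14: 864/85
a_3 = 1: 925/91
a_4 = 3: 3639/358

3639/358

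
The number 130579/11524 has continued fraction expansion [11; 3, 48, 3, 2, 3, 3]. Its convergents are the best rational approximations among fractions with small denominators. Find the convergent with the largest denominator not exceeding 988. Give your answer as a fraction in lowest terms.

4963/438

a_0 = 11: 11/1  (≤ bound)
a_1 = 3: 34/3  (≤ bound)
a_2 = 48: 1643/145  (≤ bound)
a_3 = 3: 4963/438  (≤ bound)
a_4 = 2: 11569/1021  (> 988, stop)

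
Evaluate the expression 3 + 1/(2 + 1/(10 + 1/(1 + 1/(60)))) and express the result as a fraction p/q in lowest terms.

a_0 = 3: 3/1
a_1 = 2: 7/2
a_2 = 10: 73/21
a_3 = 1: 80/23
a_4 = 60: 4873/1401

4873/1401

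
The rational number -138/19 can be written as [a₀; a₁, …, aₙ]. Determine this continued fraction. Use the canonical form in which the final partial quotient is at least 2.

[-8; 1, 2, 1, 4]

-138 = -8·19 + 14, so a_0 = -8
19 = 1·14 + 5, so a_1 = 1
14 = 2·5 + 4, so a_2 = 2
5 = 1·4 + 1, so a_3 = 1
4 = 4·1 + 0, so a_4 = 4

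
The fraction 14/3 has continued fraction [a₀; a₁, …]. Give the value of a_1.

Apply division with remainder until the remainder is 0:
14 ÷ 3 → quotient 4, remainder 2
3 ÷ 2 → quotient 1, remainder 1

1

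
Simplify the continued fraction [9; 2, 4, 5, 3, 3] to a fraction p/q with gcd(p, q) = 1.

4695/497

a_0 = 9: 9/1
a_1 = 2: 19/2
a_2 = 4: 85/9
a_3 = 5: 444/47
a_4 = 3: 1417/150
a_5 = 3: 4695/497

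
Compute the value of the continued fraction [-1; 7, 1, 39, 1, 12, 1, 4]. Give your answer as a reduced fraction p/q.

Start with 4.
1 + 1/(4/1) = 1 + 1/4 = 5/4
12 + 1/(5/4) = 12 + 4/5 = 64/5
1 + 1/(64/5) = 1 + 5/64 = 69/64
39 + 1/(69/64) = 39 + 64/69 = 2755/69
1 + 1/(2755/69) = 1 + 69/2755 = 2824/2755
7 + 1/(2824/2755) = 7 + 2755/2824 = 22523/2824
-1 + 1/(22523/2824) = -1 + 2824/22523 = -19699/22523

-19699/22523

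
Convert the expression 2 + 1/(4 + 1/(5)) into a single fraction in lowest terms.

47/21

a_0 = 2: 2/1
a_1 = 4: 9/4
a_2 = 5: 47/21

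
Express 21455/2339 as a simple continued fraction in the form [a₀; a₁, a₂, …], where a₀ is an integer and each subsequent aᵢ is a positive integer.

[9; 5, 1, 3, 1, 3, 21]

Apply division with remainder until the remainder is 0:
⌊21455/2339⌋ = 9, remainder 404
⌊2339/404⌋ = 5, remainder 319
⌊404/319⌋ = 1, remainder 85
⌊319/85⌋ = 3, remainder 64
⌊85/64⌋ = 1, remainder 21
⌊64/21⌋ = 3, remainder 1
⌊21/1⌋ = 21, remainder 0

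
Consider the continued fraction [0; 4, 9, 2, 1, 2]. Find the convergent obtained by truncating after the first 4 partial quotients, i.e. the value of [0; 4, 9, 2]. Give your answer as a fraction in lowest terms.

19/78

Start with 2.
9 + 1/(2/1) = 9 + 1/2 = 19/2
4 + 1/(19/2) = 4 + 2/19 = 78/19
0 + 1/(78/19) = 0 + 19/78 = 19/78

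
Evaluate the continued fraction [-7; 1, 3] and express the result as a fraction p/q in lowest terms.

-25/4

Start with 3.
1 + 1/(3/1) = 1 + 1/3 = 4/3
-7 + 1/(4/3) = -7 + 3/4 = -25/4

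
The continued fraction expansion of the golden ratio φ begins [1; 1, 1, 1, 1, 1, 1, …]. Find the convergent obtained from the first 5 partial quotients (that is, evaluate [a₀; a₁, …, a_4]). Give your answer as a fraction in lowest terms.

Start with 1.
1 + 1/(1/1) = 1 + 1/1 = 2/1
1 + 1/(2/1) = 1 + 1/2 = 3/2
1 + 1/(3/2) = 1 + 2/3 = 5/3
1 + 1/(5/3) = 1 + 3/5 = 8/5

8/5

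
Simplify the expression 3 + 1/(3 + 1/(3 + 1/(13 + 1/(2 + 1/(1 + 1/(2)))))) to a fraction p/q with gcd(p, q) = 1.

3611/1094

Starting at the tail and folding back:
Start with 2.
1 + 1/(2/1) = 1 + 1/2 = 3/2
2 + 1/(3/2) = 2 + 2/3 = 8/3
13 + 1/(8/3) = 13 + 3/8 = 107/8
3 + 1/(107/8) = 3 + 8/107 = 329/107
3 + 1/(329/107) = 3 + 107/329 = 1094/329
3 + 1/(1094/329) = 3 + 329/1094 = 3611/1094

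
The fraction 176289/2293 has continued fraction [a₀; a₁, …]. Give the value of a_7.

2

176289 = 76·2293 + 2021, so a_0 = 76
2293 = 1·2021 + 272, so a_1 = 1
2021 = 7·272 + 117, so a_2 = 7
272 = 2·117 + 38, so a_3 = 2
117 = 3·38 + 3, so a_4 = 3
38 = 12·3 + 2, so a_5 = 12
3 = 1·2 + 1, so a_6 = 1
2 = 2·1 + 0, so a_7 = 2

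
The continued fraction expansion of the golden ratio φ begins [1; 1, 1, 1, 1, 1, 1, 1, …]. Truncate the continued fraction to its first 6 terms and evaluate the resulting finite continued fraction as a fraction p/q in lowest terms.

Collapse the nested fraction from the inside out:
Start with 1.
1 + 1/(1/1) = 1 + 1/1 = 2/1
1 + 1/(2/1) = 1 + 1/2 = 3/2
1 + 1/(3/2) = 1 + 2/3 = 5/3
1 + 1/(5/3) = 1 + 3/5 = 8/5
1 + 1/(8/5) = 1 + 5/8 = 13/8

13/8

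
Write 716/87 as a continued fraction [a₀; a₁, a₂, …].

[8; 4, 2, 1, 6]

716 ÷ 87 → quotient 8, remainder 20
87 ÷ 20 → quotient 4, remainder 7
20 ÷ 7 → quotient 2, remainder 6
7 ÷ 6 → quotient 1, remainder 1
6 ÷ 1 → quotient 6, remainder 0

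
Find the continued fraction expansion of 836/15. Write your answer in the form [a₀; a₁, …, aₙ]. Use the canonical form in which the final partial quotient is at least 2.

[55; 1, 2, 1, 3]

Run the Euclidean algorithm, recording each quotient:
⌊836/15⌋ = 55, remainder 11
⌊15/11⌋ = 1, remainder 4
⌊11/4⌋ = 2, remainder 3
⌊4/3⌋ = 1, remainder 1
⌊3/1⌋ = 3, remainder 0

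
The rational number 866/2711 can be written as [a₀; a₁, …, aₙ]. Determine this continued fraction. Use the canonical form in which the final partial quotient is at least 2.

[0; 3, 7, 1, 1, 1, 37]

⌊866/2711⌋ = 0, remainder 866
⌊2711/866⌋ = 3, remainder 113
⌊866/113⌋ = 7, remainder 75
⌊113/75⌋ = 1, remainder 38
⌊75/38⌋ = 1, remainder 37
⌊38/37⌋ = 1, remainder 1
⌊37/1⌋ = 37, remainder 0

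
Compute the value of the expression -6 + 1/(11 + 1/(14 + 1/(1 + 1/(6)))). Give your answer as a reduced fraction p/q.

-6802/1151

Start with 6.
1 + 1/(6/1) = 1 + 1/6 = 7/6
14 + 1/(7/6) = 14 + 6/7 = 104/7
11 + 1/(104/7) = 11 + 7/104 = 1151/104
-6 + 1/(1151/104) = -6 + 104/1151 = -6802/1151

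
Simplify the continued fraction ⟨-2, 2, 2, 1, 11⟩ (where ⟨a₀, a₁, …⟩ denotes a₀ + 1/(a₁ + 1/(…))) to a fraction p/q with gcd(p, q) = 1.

Start with 11.
1 + 1/(11/1) = 1 + 1/11 = 12/11
2 + 1/(12/11) = 2 + 11/12 = 35/12
2 + 1/(35/12) = 2 + 12/35 = 82/35
-2 + 1/(82/35) = -2 + 35/82 = -129/82

-129/82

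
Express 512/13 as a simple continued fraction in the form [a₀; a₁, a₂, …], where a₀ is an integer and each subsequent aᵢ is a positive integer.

Repeatedly divide and take the remainder:
512 ÷ 13 → quotient 39, remainder 5
13 ÷ 5 → quotient 2, remainder 3
5 ÷ 3 → quotient 1, remainder 2
3 ÷ 2 → quotient 1, remainder 1
2 ÷ 1 → quotient 2, remainder 0

[39; 2, 1, 1, 2]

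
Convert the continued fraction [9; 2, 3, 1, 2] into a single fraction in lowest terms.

236/25

Use the convergent recurrence hₖ = aₖ·hₖ₋₁ + hₖ₋₂ (and likewise for the denominators kₖ):
a_0 = 9: 9/1
a_1 = 2: 19/2
a_2 = 3: 66/7
a_3 = 1: 85/9
a_4 = 2: 236/25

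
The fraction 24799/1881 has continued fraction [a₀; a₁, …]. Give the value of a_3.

3

⌊24799/1881⌋ = 13, remainder 346
⌊1881/346⌋ = 5, remainder 151
⌊346/151⌋ = 2, remainder 44
⌊151/44⌋ = 3, remainder 19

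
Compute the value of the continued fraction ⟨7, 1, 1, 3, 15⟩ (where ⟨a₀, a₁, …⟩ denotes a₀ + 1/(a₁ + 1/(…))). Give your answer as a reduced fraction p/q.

Start with 15.
3 + 1/(15/1) = 3 + 1/15 = 46/15
1 + 1/(46/15) = 1 + 15/46 = 61/46
1 + 1/(61/46) = 1 + 46/61 = 107/61
7 + 1/(107/61) = 7 + 61/107 = 810/107

810/107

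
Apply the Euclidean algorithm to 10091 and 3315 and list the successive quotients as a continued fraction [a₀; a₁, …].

[3; 22, 1, 2, 2, 1, 1, 8]

Apply division with remainder until the remainder is 0:
10091 ÷ 3315 → quotient 3, remainder 146
3315 ÷ 146 → quotient 22, remainder 103
146 ÷ 103 → quotient 1, remainder 43
103 ÷ 43 → quotient 2, remainder 17
43 ÷ 17 → quotient 2, remainder 9
17 ÷ 9 → quotient 1, remainder 8
9 ÷ 8 → quotient 1, remainder 1
8 ÷ 1 → quotient 8, remainder 0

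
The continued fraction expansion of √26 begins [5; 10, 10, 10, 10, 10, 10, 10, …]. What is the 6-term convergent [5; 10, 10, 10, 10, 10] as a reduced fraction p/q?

Compute successive convergents:
a_0 = 5: 5/1
a_1 = 10: 51/10
a_2 = 10: 515/101
a_3 = 10: 5201/1020
a_4 = 10: 52525/10301
a_5 = 10: 530451/104030

530451/104030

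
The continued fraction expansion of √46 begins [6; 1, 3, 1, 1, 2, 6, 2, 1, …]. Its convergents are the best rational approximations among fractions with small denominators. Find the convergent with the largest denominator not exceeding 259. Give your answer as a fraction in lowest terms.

997/147

a_0 = 6: 6/1  (≤ bound)
a_1 = 1: 7/1  (≤ bound)
a_2 = 3: 27/4  (≤ bound)
a_3 = 1: 34/5  (≤ bound)
a_4 = 1: 61/9  (≤ bound)
a_5 = 2: 156/23  (≤ bound)
a_6 = 6: 997/147  (≤ bound)
a_7 = 2: 2150/317  (> 259, stop)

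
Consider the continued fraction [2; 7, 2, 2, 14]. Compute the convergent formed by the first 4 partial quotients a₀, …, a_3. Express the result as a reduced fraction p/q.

79/37

Collapse the nested fraction from the inside out:
Start with 2.
2 + 1/(2/1) = 2 + 1/2 = 5/2
7 + 1/(5/2) = 7 + 2/5 = 37/5
2 + 1/(37/5) = 2 + 5/37 = 79/37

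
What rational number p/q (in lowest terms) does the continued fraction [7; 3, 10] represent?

227/31

a_0 = 7: 7/1
a_1 = 3: 22/3
a_2 = 10: 227/31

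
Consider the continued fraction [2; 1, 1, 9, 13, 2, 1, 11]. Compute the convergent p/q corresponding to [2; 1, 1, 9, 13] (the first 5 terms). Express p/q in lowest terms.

a_0 = 2: 2/1
a_1 = 1: 3/1
a_2 = 1: 5/2
a_3 = 9: 48/19
a_4 = 13: 629/249

629/249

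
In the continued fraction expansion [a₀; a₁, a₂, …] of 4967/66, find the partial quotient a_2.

1

4967 ÷ 66 → quotient 75, remainder 17
66 ÷ 17 → quotient 3, remainder 15
17 ÷ 15 → quotient 1, remainder 2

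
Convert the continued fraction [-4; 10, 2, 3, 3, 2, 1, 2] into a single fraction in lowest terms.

a_0 = -4: -4/1
a_1 = 10: -39/10
a_2 = 2: -82/21
a_3 = 3: -285/73
a_4 = 3: -937/240
a_5 = 2: -2159/553
a_6 = 1: -3096/793
a_7 = 2: -8351/2139

-8351/2139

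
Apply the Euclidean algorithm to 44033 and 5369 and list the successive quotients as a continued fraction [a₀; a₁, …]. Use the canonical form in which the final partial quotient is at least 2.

⌊44033/5369⌋ = 8, remainder 1081
⌊5369/1081⌋ = 4, remainder 1045
⌊1081/1045⌋ = 1, remainder 36
⌊1045/36⌋ = 29, remainder 1
⌊36/1⌋ = 36, remainder 0

[8; 4, 1, 29, 36]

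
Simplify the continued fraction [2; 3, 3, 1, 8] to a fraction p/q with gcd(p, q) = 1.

263/114

Collapse the nested fraction from the inside out:
Start with 8.
1 + 1/(8/1) = 1 + 1/8 = 9/8
3 + 1/(9/8) = 3 + 8/9 = 35/9
3 + 1/(35/9) = 3 + 9/35 = 114/35
2 + 1/(114/35) = 2 + 35/114 = 263/114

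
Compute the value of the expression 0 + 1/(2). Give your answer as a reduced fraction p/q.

1/2

Start with 2.
0 + 1/(2/1) = 0 + 1/2 = 1/2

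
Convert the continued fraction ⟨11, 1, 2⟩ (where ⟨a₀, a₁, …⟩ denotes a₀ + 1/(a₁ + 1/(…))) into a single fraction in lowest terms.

a_0 = 11: 11/1
a_1 = 1: 12/1
a_2 = 2: 35/3

35/3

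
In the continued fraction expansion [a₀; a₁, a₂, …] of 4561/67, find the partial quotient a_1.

13

⌊4561/67⌋ = 68, remainder 5
⌊67/5⌋ = 13, remainder 2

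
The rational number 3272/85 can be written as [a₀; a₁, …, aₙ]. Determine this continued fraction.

[38; 2, 42]

Apply division with remainder until the remainder is 0:
3272 = 38·85 + 42, so a_0 = 38
85 = 2·42 + 1, so a_1 = 2
42 = 42·1 + 0, so a_2 = 42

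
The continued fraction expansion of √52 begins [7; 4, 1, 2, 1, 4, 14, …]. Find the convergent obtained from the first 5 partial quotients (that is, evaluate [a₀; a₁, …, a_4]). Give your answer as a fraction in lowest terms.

Start with 1.
2 + 1/(1/1) = 2 + 1/1 = 3/1
1 + 1/(3/1) = 1 + 1/3 = 4/3
4 + 1/(4/3) = 4 + 3/4 = 19/4
7 + 1/(19/4) = 7 + 4/19 = 137/19

137/19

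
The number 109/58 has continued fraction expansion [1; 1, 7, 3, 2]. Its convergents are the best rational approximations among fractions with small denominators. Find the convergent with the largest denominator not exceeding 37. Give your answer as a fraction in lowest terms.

47/25

a_0 = 1: 1/1  (≤ bound)
a_1 = 1: 2/1  (≤ bound)
a_2 = 7: 15/8  (≤ bound)
a_3 = 3: 47/25  (≤ bound)
a_4 = 2: 109/58  (> 37, stop)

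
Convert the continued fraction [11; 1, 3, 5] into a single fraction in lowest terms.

247/21

a_0 = 11: 11/1
a_1 = 1: 12/1
a_2 = 3: 47/4
a_3 = 5: 247/21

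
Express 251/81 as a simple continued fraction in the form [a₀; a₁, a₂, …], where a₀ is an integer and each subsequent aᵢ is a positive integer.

Run the Euclidean algorithm, recording each quotient:
251 = 3·81 + 8, so a_0 = 3
81 = 10·8 + 1, so a_1 = 10
8 = 8·1 + 0, so a_2 = 8

[3; 10, 8]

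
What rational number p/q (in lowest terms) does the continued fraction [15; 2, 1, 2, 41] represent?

a_0 = 15: 15/1
a_1 = 2: 31/2
a_2 = 1: 46/3
a_3 = 2: 123/8
a_4 = 41: 5089/331

5089/331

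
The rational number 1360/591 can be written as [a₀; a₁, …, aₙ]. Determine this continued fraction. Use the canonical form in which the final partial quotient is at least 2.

1360 = 2·591 + 178, so a_0 = 2
591 = 3·178 + 57, so a_1 = 3
178 = 3·57 + 7, so a_2 = 3
57 = 8·7 + 1, so a_3 = 8
7 = 7·1 + 0, so a_4 = 7

[2; 3, 3, 8, 7]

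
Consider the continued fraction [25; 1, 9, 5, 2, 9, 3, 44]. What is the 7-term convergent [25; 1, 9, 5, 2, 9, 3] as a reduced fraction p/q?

Start with 3.
9 + 1/(3/1) = 9 + 1/3 = 28/3
2 + 1/(28/3) = 2 + 3/28 = 59/28
5 + 1/(59/28) = 5 + 28/59 = 323/59
9 + 1/(323/59) = 9 + 59/323 = 2966/323
1 + 1/(2966/323) = 1 + 323/2966 = 3289/2966
25 + 1/(3289/2966) = 25 + 2966/3289 = 85191/3289

85191/3289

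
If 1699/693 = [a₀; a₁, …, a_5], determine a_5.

1699 = 2·693 + 313, so a_0 = 2
693 = 2·313 + 67, so a_1 = 2
313 = 4·67 + 45, so a_2 = 4
67 = 1·45 + 22, so a_3 = 1
45 = 2·22 + 1, so a_4 = 2
22 = 22·1 + 0, so a_5 = 22

22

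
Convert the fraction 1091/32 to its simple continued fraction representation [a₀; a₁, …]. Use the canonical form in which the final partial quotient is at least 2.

[34; 10, 1, 2]

1091 = 34·32 + 3, so a_0 = 34
32 = 10·3 + 2, so a_1 = 10
3 = 1·2 + 1, so a_2 = 1
2 = 2·1 + 0, so a_3 = 2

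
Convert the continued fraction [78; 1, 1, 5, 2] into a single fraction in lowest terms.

1885/24

Work from the innermost term outward:
Start with 2.
5 + 1/(2/1) = 5 + 1/2 = 11/2
1 + 1/(11/2) = 1 + 2/11 = 13/11
1 + 1/(13/11) = 1 + 11/13 = 24/13
78 + 1/(24/13) = 78 + 13/24 = 1885/24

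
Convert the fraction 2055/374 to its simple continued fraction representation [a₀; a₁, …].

[5; 2, 46, 4]

Run the Euclidean algorithm, recording each quotient:
2055 = 5·374 + 185, so a_0 = 5
374 = 2·185 + 4, so a_1 = 2
185 = 46·4 + 1, so a_2 = 46
4 = 4·1 + 0, so a_3 = 4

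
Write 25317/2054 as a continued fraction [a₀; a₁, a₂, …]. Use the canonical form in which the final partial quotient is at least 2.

[12; 3, 14, 4, 3, 1, 2]

25317 = 12·2054 + 669, so a_0 = 12
2054 = 3·669 + 47, so a_1 = 3
669 = 14·47 + 11, so a_2 = 14
47 = 4·11 + 3, so a_3 = 4
11 = 3·3 + 2, so a_4 = 3
3 = 1·2 + 1, so a_5 = 1
2 = 2·1 + 0, so a_6 = 2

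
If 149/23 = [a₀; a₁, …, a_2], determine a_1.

2

⌊149/23⌋ = 6, remainder 11
⌊23/11⌋ = 2, remainder 1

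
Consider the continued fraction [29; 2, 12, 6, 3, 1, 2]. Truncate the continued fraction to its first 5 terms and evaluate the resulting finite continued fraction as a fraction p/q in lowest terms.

14180/481

Start with 3.
6 + 1/(3/1) = 6 + 1/3 = 19/3
12 + 1/(19/3) = 12 + 3/19 = 231/19
2 + 1/(231/19) = 2 + 19/231 = 481/231
29 + 1/(481/231) = 29 + 231/481 = 14180/481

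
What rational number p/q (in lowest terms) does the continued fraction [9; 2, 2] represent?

a_0 = 9: 9/1
a_1 = 2: 19/2
a_2 = 2: 47/5

47/5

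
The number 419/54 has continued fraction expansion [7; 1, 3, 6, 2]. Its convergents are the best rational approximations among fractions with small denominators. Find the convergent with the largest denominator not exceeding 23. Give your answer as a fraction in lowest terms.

31/4

a_0 = 7: 7/1  (≤ bound)
a_1 = 1: 8/1  (≤ bound)
a_2 = 3: 31/4  (≤ bound)
a_3 = 6: 194/25  (> 23, stop)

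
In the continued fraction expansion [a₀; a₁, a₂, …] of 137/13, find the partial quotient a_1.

Repeatedly divide and take the remainder:
⌊137/13⌋ = 10, remainder 7
⌊13/7⌋ = 1, remainder 6

1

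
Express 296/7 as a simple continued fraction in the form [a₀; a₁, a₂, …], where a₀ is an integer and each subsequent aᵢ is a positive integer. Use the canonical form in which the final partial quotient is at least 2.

296 ÷ 7 → quotient 42, remainder 2
7 ÷ 2 → quotient 3, remainder 1
2 ÷ 1 → quotient 2, remainder 0

[42; 3, 2]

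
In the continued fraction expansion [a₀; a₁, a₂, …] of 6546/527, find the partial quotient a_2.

2

Repeatedly divide and take the remainder:
⌊6546/527⌋ = 12, remainder 222
⌊527/222⌋ = 2, remainder 83
⌊222/83⌋ = 2, remainder 56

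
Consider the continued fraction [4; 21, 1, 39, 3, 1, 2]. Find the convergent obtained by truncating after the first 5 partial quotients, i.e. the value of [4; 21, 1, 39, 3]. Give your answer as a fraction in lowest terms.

Use the convergent recurrence hₖ = aₖ·hₖ₋₁ + hₖ₋₂ (and likewise for the denominators kₖ):
a_0 = 4: 4/1
a_1 = 21: 85/21
a_2 = 1: 89/22
a_3 = 39: 3556/879
a_4 = 3: 10757/2659

10757/2659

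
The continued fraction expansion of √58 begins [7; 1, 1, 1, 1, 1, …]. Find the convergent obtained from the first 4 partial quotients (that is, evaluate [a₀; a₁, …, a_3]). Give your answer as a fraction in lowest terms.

Start with 1.
1 + 1/(1/1) = 1 + 1/1 = 2/1
1 + 1/(2/1) = 1 + 1/2 = 3/2
7 + 1/(3/2) = 7 + 2/3 = 23/3

23/3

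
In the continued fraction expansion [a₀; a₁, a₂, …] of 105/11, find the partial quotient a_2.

105 ÷ 11 → quotient 9, remainder 6
11 ÷ 6 → quotient 1, remainder 5
6 ÷ 5 → quotient 1, remainder 1

1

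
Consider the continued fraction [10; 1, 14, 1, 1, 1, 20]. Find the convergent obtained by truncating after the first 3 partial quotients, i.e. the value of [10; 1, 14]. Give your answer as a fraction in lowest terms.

164/15

Build up convergents one term at a time:
a_0 = 10: 10/1
a_1 = 1: 11/1
a_2 = 14: 164/15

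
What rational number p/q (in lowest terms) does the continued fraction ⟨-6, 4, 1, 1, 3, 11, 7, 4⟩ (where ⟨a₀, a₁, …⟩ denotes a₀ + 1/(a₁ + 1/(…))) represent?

-61263/10597

Start with 4.
7 + 1/(4/1) = 7 + 1/4 = 29/4
11 + 1/(29/4) = 11 + 4/29 = 323/29
3 + 1/(323/29) = 3 + 29/323 = 998/323
1 + 1/(998/323) = 1 + 323/998 = 1321/998
1 + 1/(1321/998) = 1 + 998/1321 = 2319/1321
4 + 1/(2319/1321) = 4 + 1321/2319 = 10597/2319
-6 + 1/(10597/2319) = -6 + 2319/10597 = -61263/10597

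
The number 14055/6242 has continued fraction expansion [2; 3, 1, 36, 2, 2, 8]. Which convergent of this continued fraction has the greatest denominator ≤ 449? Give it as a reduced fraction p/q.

a_0 = 2: 2/1  (≤ bound)
a_1 = 3: 7/3  (≤ bound)
a_2 = 1: 9/4  (≤ bound)
a_3 = 36: 331/147  (≤ bound)
a_4 = 2: 671/298  (≤ bound)
a_5 = 2: 1673/743  (> 449, stop)

671/298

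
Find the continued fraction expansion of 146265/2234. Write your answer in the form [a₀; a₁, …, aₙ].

[65; 2, 8, 1, 1, 30, 2]

Apply division with remainder until the remainder is 0:
146265 ÷ 2234 → quotient 65, remainder 1055
2234 ÷ 1055 → quotient 2, remainder 124
1055 ÷ 124 → quotient 8, remainder 63
124 ÷ 63 → quotient 1, remainder 61
63 ÷ 61 → quotient 1, remainder 2
61 ÷ 2 → quotient 30, remainder 1
2 ÷ 1 → quotient 2, remainder 0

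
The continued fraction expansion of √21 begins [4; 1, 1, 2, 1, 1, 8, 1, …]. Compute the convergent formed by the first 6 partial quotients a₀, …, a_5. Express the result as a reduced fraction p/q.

a_0 = 4: 4/1
a_1 = 1: 5/1
a_2 = 1: 9/2
a_3 = 2: 23/5
a_4 = 1: 32/7
a_5 = 1: 55/12

55/12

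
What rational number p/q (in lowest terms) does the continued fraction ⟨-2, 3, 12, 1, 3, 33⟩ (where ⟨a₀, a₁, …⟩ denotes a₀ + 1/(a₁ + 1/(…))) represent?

Build up convergents one term at a time:
a_0 = -2: -2/1
a_1 = 3: -5/3
a_2 = 12: -62/37
a_3 = 1: -67/40
a_4 = 3: -263/157
a_5 = 33: -8746/5221

-8746/5221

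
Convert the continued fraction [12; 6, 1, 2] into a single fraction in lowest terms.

Start with 2.
1 + 1/(2/1) = 1 + 1/2 = 3/2
6 + 1/(3/2) = 6 + 2/3 = 20/3
12 + 1/(20/3) = 12 + 3/20 = 243/20

243/20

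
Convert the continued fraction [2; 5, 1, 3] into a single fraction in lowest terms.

50/23

Start with 3.
1 + 1/(3/1) = 1 + 1/3 = 4/3
5 + 1/(4/3) = 5 + 3/4 = 23/4
2 + 1/(23/4) = 2 + 4/23 = 50/23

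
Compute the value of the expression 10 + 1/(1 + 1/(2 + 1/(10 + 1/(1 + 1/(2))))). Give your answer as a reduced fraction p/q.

1057/99

Use the convergent recurrence hₖ = aₖ·hₖ₋₁ + hₖ₋₂ (and likewise for the denominators kₖ):
a_0 = 10: 10/1
a_1 = 1: 11/1
a_2 = 2: 32/3
a_3 = 10: 331/31
a_4 = 1: 363/34
a_5 = 2: 1057/99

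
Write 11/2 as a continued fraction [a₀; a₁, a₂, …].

[5; 2]

11 ÷ 2 → quotient 5, remainder 1
2 ÷ 1 → quotient 2, remainder 0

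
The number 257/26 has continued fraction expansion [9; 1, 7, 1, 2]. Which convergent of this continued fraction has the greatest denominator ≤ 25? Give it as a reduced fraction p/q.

89/9

List convergents until the denominator exceeds the bound:
a_0 = 9: 9/1  (≤ bound)
a_1 = 1: 10/1  (≤ bound)
a_2 = 7: 79/8  (≤ bound)
a_3 = 1: 89/9  (≤ bound)
a_4 = 2: 257/26  (> 25, stop)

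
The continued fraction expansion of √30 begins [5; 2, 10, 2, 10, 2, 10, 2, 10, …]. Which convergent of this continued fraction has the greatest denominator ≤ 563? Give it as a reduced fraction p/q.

2525/461

List convergents until the denominator exceeds the bound:
a_0 = 5: 5/1  (≤ bound)
a_1 = 2: 11/2  (≤ bound)
a_2 = 10: 115/21  (≤ bound)
a_3 = 2: 241/44  (≤ bound)
a_4 = 10: 2525/461  (≤ bound)
a_5 = 2: 5291/966  (> 563, stop)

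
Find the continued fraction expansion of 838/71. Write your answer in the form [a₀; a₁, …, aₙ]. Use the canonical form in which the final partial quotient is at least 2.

[11; 1, 4, 14]

838 = 11·71 + 57, so a_0 = 11
71 = 1·57 + 14, so a_1 = 1
57 = 4·14 + 1, so a_2 = 4
14 = 14·1 + 0, so a_3 = 14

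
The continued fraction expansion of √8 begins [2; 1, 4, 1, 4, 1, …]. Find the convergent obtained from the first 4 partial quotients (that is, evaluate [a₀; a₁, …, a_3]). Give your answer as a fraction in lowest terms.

a_0 = 2: 2/1
a_1 = 1: 3/1
a_2 = 4: 14/5
a_3 = 1: 17/6

17/6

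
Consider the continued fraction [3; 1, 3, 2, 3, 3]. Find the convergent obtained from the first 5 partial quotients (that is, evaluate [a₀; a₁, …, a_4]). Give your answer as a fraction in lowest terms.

117/31

Compute successive convergents:
a_0 = 3: 3/1
a_1 = 1: 4/1
a_2 = 3: 15/4
a_3 = 2: 34/9
a_4 = 3: 117/31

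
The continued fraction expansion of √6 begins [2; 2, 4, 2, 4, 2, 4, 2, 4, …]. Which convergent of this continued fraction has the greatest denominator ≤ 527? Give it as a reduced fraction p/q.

485/198

a_0 = 2: 2/1  (≤ bound)
a_1 = 2: 5/2  (≤ bound)
a_2 = 4: 22/9  (≤ bound)
a_3 = 2: 49/20  (≤ bound)
a_4 = 4: 218/89  (≤ bound)
a_5 = 2: 485/198  (≤ bound)
a_6 = 4: 2158/881  (> 527, stop)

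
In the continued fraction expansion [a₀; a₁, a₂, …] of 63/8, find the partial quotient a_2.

7

Apply division with remainder until the remainder is 0:
63 ÷ 8 → quotient 7, remainder 7
8 ÷ 7 → quotient 1, remainder 1
7 ÷ 1 → quotient 7, remainder 0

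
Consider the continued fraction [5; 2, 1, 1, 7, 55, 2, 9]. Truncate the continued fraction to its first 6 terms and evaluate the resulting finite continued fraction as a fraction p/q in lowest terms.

a_0 = 5: 5/1
a_1 = 2: 11/2
a_2 = 1: 16/3
a_3 = 1: 27/5
a_4 = 7: 205/38
a_5 = 55: 11302/2095

11302/2095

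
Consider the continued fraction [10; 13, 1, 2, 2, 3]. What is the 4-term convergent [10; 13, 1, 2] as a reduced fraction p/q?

413/41

a_0 = 10: 10/1
a_1 = 13: 131/13
a_2 = 1: 141/14
a_3 = 2: 413/41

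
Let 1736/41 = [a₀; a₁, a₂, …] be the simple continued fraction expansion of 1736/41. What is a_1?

⌊1736/41⌋ = 42, remainder 14
⌊41/14⌋ = 2, remainder 13

2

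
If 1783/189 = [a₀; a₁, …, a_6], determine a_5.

1

Apply division with remainder until the remainder is 0:
⌊1783/189⌋ = 9, remainder 82
⌊189/82⌋ = 2, remainder 25
⌊82/25⌋ = 3, remainder 7
⌊25/7⌋ = 3, remainder 4
⌊7/4⌋ = 1, remainder 3
⌊4/3⌋ = 1, remainder 1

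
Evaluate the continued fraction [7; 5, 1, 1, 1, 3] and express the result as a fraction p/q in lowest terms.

445/62

Start with 3.
1 + 1/(3/1) = 1 + 1/3 = 4/3
1 + 1/(4/3) = 1 + 3/4 = 7/4
1 + 1/(7/4) = 1 + 4/7 = 11/7
5 + 1/(11/7) = 5 + 7/11 = 62/11
7 + 1/(62/11) = 7 + 11/62 = 445/62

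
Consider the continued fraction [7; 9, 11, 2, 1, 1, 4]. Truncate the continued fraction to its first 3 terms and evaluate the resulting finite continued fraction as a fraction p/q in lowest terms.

711/100

Start with 11.
9 + 1/(11/1) = 9 + 1/11 = 100/11
7 + 1/(100/11) = 7 + 11/100 = 711/100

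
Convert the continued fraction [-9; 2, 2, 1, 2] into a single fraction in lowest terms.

-163/19

Start with 2.
1 + 1/(2/1) = 1 + 1/2 = 3/2
2 + 1/(3/2) = 2 + 2/3 = 8/3
2 + 1/(8/3) = 2 + 3/8 = 19/8
-9 + 1/(19/8) = -9 + 8/19 = -163/19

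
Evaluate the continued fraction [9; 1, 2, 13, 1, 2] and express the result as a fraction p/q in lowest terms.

1219/126

Compute successive convergents:
a_0 = 9: 9/1
a_1 = 1: 10/1
a_2 = 2: 29/3
a_3 = 13: 387/40
a_4 = 1: 416/43
a_5 = 2: 1219/126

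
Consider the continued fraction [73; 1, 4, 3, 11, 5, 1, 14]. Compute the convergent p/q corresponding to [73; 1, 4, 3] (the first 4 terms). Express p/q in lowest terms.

Work from the innermost term outward:
Start with 3.
4 + 1/(3/1) = 4 + 1/3 = 13/3
1 + 1/(13/3) = 1 + 3/13 = 16/13
73 + 1/(16/13) = 73 + 13/16 = 1181/16

1181/16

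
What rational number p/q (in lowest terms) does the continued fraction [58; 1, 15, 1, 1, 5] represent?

10727/182

a_0 = 58: 58/1
a_1 = 1: 59/1
a_2 = 15: 943/16
a_3 = 1: 1002/17
a_4 = 1: 1945/33
a_5 = 5: 10727/182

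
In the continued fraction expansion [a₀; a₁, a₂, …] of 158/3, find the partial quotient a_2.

Apply division with remainder until the remainder is 0:
158 ÷ 3 → quotient 52, remainder 2
3 ÷ 2 → quotient 1, remainder 1
2 ÷ 1 → quotient 2, remainder 0

2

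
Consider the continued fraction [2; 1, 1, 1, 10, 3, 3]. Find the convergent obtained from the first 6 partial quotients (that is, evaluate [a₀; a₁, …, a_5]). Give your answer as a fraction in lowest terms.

263/99

a_0 = 2: 2/1
a_1 = 1: 3/1
a_2 = 1: 5/2
a_3 = 1: 8/3
a_4 = 10: 85/32
a_5 = 3: 263/99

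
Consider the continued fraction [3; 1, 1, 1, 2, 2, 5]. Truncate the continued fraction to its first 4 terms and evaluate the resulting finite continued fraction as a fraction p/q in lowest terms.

11/3

Collapse the nested fraction from the inside out:
Start with 1.
1 + 1/(1/1) = 1 + 1/1 = 2/1
1 + 1/(2/1) = 1 + 1/2 = 3/2
3 + 1/(3/2) = 3 + 2/3 = 11/3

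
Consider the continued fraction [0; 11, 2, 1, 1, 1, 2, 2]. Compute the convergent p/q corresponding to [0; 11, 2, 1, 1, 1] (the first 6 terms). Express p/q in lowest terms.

Start with 1.
1 + 1/(1/1) = 1 + 1/1 = 2/1
1 + 1/(2/1) = 1 + 1/2 = 3/2
2 + 1/(3/2) = 2 + 2/3 = 8/3
11 + 1/(8/3) = 11 + 3/8 = 91/8
0 + 1/(91/8) = 0 + 8/91 = 8/91

8/91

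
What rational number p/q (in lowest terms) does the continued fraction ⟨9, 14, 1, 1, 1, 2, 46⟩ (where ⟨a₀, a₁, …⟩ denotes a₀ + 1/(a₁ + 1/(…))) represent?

a_0 = 9: 9/1
a_1 = 14: 127/14
a_2 = 1: 136/15
a_3 = 1: 263/29
a_4 = 1: 399/44
a_5 = 2: 1061/117
a_6 = 46: 49205/5426

49205/5426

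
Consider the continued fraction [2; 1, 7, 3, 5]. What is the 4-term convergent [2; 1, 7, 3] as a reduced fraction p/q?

a_0 = 2: 2/1
a_1 = 1: 3/1
a_2 = 7: 23/8
a_3 = 3: 72/25

72/25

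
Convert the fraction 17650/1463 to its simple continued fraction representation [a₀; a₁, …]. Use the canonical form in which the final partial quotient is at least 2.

[12; 15, 1, 1, 3, 2, 2, 2]

Repeatedly divide and take the remainder:
⌊17650/1463⌋ = 12, remainder 94
⌊1463/94⌋ = 15, remainder 53
⌊94/53⌋ = 1, remainder 41
⌊53/41⌋ = 1, remainder 12
⌊41/12⌋ = 3, remainder 5
⌊12/5⌋ = 2, remainder 2
⌊5/2⌋ = 2, remainder 1
⌊2/1⌋ = 2, remainder 0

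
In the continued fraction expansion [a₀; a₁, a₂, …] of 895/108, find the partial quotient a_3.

15

Run the Euclidean algorithm, recording each quotient:
895 = 8·108 + 31, so a_0 = 8
108 = 3·31 + 15, so a_1 = 3
31 = 2·15 + 1, so a_2 = 2
15 = 15·1 + 0, so a_3 = 15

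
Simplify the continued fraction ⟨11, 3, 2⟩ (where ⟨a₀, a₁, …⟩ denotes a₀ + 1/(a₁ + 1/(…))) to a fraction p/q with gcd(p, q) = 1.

a_0 = 11: 11/1
a_1 = 3: 34/3
a_2 = 2: 79/7

79/7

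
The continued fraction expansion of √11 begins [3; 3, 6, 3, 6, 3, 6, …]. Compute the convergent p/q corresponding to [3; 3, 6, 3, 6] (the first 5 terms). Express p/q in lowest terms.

a_0 = 3: 3/1
a_1 = 3: 10/3
a_2 = 6: 63/19
a_3 = 3: 199/60
a_4 = 6: 1257/379

1257/379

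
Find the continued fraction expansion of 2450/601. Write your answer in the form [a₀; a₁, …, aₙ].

Apply division with remainder until the remainder is 0:
2450 ÷ 601 → quotient 4, remainder 46
601 ÷ 46 → quotient 13, remainder 3
46 ÷ 3 → quotient 15, remainder 1
3 ÷ 1 → quotient 3, remainder 0

[4; 13, 15, 3]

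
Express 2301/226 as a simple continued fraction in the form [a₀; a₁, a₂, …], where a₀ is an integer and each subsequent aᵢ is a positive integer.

[10; 5, 1, 1, 20]

2301 = 10·226 + 41, so a_0 = 10
226 = 5·41 + 21, so a_1 = 5
41 = 1·21 + 20, so a_2 = 1
21 = 1·20 + 1, so a_3 = 1
20 = 20·1 + 0, so a_4 = 20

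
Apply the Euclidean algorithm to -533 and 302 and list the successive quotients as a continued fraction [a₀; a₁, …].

[-2; 4, 3, 1, 17]

⌊-533/302⌋ = -2, remainder 71
⌊302/71⌋ = 4, remainder 18
⌊71/18⌋ = 3, remainder 17
⌊18/17⌋ = 1, remainder 1
⌊17/1⌋ = 17, remainder 0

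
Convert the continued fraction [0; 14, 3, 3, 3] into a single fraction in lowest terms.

33/472

Compute successive convergents:
a_0 = 0: 0/1
a_1 = 14: 1/14
a_2 = 3: 3/43
a_3 = 3: 10/143
a_4 = 3: 33/472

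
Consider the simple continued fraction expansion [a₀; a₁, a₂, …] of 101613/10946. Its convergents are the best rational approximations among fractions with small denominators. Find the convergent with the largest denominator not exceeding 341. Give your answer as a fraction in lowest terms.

1541/166

a_0 = 9: 9/1  (≤ bound)
a_1 = 3: 28/3  (≤ bound)
a_2 = 1: 37/4  (≤ bound)
a_3 = 1: 65/7  (≤ bound)
a_4 = 7: 492/53  (≤ bound)
a_5 = 3: 1541/166  (≤ bound)
a_6 = 2: 3574/385  (> 341, stop)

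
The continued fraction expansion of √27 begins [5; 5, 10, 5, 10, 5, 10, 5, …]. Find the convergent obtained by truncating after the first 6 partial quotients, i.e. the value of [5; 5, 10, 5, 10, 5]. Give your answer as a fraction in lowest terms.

70226/13515

a_0 = 5: 5/1
a_1 = 5: 26/5
a_2 = 10: 265/51
a_3 = 5: 1351/260
a_4 = 10: 13775/2651
a_5 = 5: 70226/13515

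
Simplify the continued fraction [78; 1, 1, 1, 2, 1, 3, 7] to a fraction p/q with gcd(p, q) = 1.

23433/298

Start with 7.
3 + 1/(7/1) = 3 + 1/7 = 22/7
1 + 1/(22/7) = 1 + 7/22 = 29/22
2 + 1/(29/22) = 2 + 22/29 = 80/29
1 + 1/(80/29) = 1 + 29/80 = 109/80
1 + 1/(109/80) = 1 + 80/109 = 189/109
1 + 1/(189/109) = 1 + 109/189 = 298/189
78 + 1/(298/189) = 78 + 189/298 = 23433/298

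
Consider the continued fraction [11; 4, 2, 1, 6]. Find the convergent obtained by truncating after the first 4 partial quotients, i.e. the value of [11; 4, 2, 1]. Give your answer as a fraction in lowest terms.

146/13

Build up convergents one term at a time:
a_0 = 11: 11/1
a_1 = 4: 45/4
a_2 = 2: 101/9
a_3 = 1: 146/13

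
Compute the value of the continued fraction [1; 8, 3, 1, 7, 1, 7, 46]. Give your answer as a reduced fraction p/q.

117854/105123

Use the convergent recurrence hₖ = aₖ·hₖ₋₁ + hₖ₋₂ (and likewise for the denominators kₖ):
a_0 = 1: 1/1
a_1 = 8: 9/8
a_2 = 3: 28/25
a_3 = 1: 37/33
a_4 = 7: 287/256
a_5 = 1: 324/289
a_6 = 7: 2555/2279
a_7 = 46: 117854/105123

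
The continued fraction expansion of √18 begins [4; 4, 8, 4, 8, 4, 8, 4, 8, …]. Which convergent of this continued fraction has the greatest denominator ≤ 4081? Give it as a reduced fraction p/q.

a_0 = 4: 4/1  (≤ bound)
a_1 = 4: 17/4  (≤ bound)
a_2 = 8: 140/33  (≤ bound)
a_3 = 4: 577/136  (≤ bound)
a_4 = 8: 4756/1121  (≤ bound)
a_5 = 4: 19601/4620  (> 4081, stop)

4756/1121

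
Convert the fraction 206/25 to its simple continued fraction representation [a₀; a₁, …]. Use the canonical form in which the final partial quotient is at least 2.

⌊206/25⌋ = 8, remainder 6
⌊25/6⌋ = 4, remainder 1
⌊6/1⌋ = 6, remainder 0

[8; 4, 6]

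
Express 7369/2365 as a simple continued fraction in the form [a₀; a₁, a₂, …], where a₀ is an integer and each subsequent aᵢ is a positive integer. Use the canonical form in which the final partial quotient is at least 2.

Repeatedly divide and take the remainder:
7369 = 3·2365 + 274, so a_0 = 3
2365 = 8·274 + 173, so a_1 = 8
274 = 1·173 + 101, so a_2 = 1
173 = 1·101 + 72, so a_3 = 1
101 = 1·72 + 29, so a_4 = 1
72 = 2·29 + 14, so a_5 = 2
29 = 2·14 + 1, so a_6 = 2
14 = 14·1 + 0, so a_7 = 14

[3; 8, 1, 1, 1, 2, 2, 14]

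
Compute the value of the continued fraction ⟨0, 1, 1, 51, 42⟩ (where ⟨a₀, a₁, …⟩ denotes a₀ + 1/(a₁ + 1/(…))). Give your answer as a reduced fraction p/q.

2185/4328

a_0 = 0: 0/1
a_1 = 1: 1/1
a_2 = 1: 1/2
a_3 = 51: 52/103
a_4 = 42: 2185/4328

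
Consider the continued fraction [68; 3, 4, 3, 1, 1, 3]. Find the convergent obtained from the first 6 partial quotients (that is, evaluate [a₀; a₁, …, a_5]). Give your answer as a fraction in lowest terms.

6626/97

a_0 = 68: 68/1
a_1 = 3: 205/3
a_2 = 4: 888/13
a_3 = 3: 2869/42
a_4 = 1: 3757/55
a_5 = 1: 6626/97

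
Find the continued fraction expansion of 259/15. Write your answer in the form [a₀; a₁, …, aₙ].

[17; 3, 1, 3]

Repeatedly divide and take the remainder:
259 = 17·15 + 4, so a_0 = 17
15 = 3·4 + 3, so a_1 = 3
4 = 1·3 + 1, so a_2 = 1
3 = 3·1 + 0, so a_3 = 3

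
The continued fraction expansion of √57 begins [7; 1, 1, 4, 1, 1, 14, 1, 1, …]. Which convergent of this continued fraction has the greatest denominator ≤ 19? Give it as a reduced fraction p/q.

83/11

a_0 = 7: 7/1  (≤ bound)
a_1 = 1: 8/1  (≤ bound)
a_2 = 1: 15/2  (≤ bound)
a_3 = 4: 68/9  (≤ bound)
a_4 = 1: 83/11  (≤ bound)
a_5 = 1: 151/20  (> 19, stop)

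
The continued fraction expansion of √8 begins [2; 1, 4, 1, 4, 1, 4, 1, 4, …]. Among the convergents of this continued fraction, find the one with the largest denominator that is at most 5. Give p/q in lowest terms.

List convergents until the denominator exceeds the bound:
a_0 = 2: 2/1  (≤ bound)
a_1 = 1: 3/1  (≤ bound)
a_2 = 4: 14/5  (≤ bound)
a_3 = 1: 17/6  (> 5, stop)

14/5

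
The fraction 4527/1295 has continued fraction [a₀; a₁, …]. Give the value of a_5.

4527 = 3·1295 + 642, so a_0 = 3
1295 = 2·642 + 11, so a_1 = 2
642 = 58·11 + 4, so a_2 = 58
11 = 2·4 + 3, so a_3 = 2
4 = 1·3 + 1, so a_4 = 1
3 = 3·1 + 0, so a_5 = 3

3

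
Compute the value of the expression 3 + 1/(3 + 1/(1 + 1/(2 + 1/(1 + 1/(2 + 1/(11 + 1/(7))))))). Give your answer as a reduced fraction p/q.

10795/3303

Start with 7.
11 + 1/(7/1) = 11 + 1/7 = 78/7
2 + 1/(78/7) = 2 + 7/78 = 163/78
1 + 1/(163/78) = 1 + 78/163 = 241/163
2 + 1/(241/163) = 2 + 163/241 = 645/241
1 + 1/(645/241) = 1 + 241/645 = 886/645
3 + 1/(886/645) = 3 + 645/886 = 3303/886
3 + 1/(3303/886) = 3 + 886/3303 = 10795/3303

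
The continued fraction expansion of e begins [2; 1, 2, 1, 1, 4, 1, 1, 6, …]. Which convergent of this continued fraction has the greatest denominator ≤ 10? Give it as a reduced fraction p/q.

19/7

List convergents until the denominator exceeds the bound:
a_0 = 2: 2/1  (≤ bound)
a_1 = 1: 3/1  (≤ bound)
a_2 = 2: 8/3  (≤ bound)
a_3 = 1: 11/4  (≤ bound)
a_4 = 1: 19/7  (≤ bound)
a_5 = 4: 87/32  (> 10, stop)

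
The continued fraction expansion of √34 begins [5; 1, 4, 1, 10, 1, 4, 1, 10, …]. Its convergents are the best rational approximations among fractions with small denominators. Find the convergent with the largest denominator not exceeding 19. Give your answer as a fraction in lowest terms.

35/6

a_0 = 5: 5/1  (≤ bound)
a_1 = 1: 6/1  (≤ bound)
a_2 = 4: 29/5  (≤ bound)
a_3 = 1: 35/6  (≤ bound)
a_4 = 10: 379/65  (> 19, stop)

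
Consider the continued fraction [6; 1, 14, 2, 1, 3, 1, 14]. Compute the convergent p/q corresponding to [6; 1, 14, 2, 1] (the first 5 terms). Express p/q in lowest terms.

319/46

Start with 1.
2 + 1/(1/1) = 2 + 1/1 = 3/1
14 + 1/(3/1) = 14 + 1/3 = 43/3
1 + 1/(43/3) = 1 + 3/43 = 46/43
6 + 1/(46/43) = 6 + 43/46 = 319/46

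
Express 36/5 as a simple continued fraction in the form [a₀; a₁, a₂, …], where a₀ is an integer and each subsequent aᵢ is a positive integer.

[7; 5]

36 = 7·5 + 1, so a_0 = 7
5 = 5·1 + 0, so a_1 = 5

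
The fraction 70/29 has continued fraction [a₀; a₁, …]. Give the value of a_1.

2

Repeatedly divide and take the remainder:
⌊70/29⌋ = 2, remainder 12
⌊29/12⌋ = 2, remainder 5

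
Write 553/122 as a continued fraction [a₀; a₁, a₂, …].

[4; 1, 1, 7, 8]

Repeatedly divide and take the remainder:
553 ÷ 122 → quotient 4, remainder 65
122 ÷ 65 → quotient 1, remainder 57
65 ÷ 57 → quotient 1, remainder 8
57 ÷ 8 → quotient 7, remainder 1
8 ÷ 1 → quotient 8, remainder 0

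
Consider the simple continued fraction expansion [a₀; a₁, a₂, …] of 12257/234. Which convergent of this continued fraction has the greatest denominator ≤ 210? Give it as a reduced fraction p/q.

3719/71

List convergents until the denominator exceeds the bound:
a_0 = 52: 52/1  (≤ bound)
a_1 = 2: 105/2  (≤ bound)
a_2 = 1: 157/3  (≤ bound)
a_3 = 1: 262/5  (≤ bound)
a_4 = 1: 419/8  (≤ bound)
a_5 = 2: 1100/21  (≤ bound)
a_6 = 3: 3719/71  (≤ bound)
a_7 = 3: 12257/234  (> 210, stop)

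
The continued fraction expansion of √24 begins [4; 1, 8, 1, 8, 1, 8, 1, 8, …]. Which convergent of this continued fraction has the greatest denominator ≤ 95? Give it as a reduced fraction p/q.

436/89

a_0 = 4: 4/1  (≤ bound)
a_1 = 1: 5/1  (≤ bound)
a_2 = 8: 44/9  (≤ bound)
a_3 = 1: 49/10  (≤ bound)
a_4 = 8: 436/89  (≤ bound)
a_5 = 1: 485/99  (> 95, stop)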